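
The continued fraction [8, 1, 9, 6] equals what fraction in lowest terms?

Using pₖ = aₖpₖ₋₁ + pₖ₋₂ and qₖ = aₖqₖ₋₁ + qₖ₋₂:
  k=0: a=8, p=8, q=1
  k=1: a=1, p=9, q=1
  k=2: a=9, p=89, q=10
  k=3: a=6, p=543, q=61

543/61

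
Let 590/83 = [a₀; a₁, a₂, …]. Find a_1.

590 = 7·83 + 9   →  a_0 = 7
83 = 9·9 + 2   →  a_1 = 9

9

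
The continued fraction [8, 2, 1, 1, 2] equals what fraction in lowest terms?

109/13

Fold from the inside: start with 2/1.
  1 + 1/2 = 3/2
  1 + 2/3 = 5/3
  2 + 3/5 = 13/5
  8 + 5/13 = 109/13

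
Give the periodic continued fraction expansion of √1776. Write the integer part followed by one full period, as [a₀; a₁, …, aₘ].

a₀ = ⌊√1776⌋ = 42.
With m₀=0, d₀=1 and mₖ₊₁ = dₖaₖ − mₖ, dₖ₊₁ = (n − mₖ₊₁²)/dₖ, aₖ₊₁ = ⌊(a₀+mₖ₊₁)/dₖ₊₁⌋:
  k=1: m=42, d=12, a=7
  k=2: m=42, d=1, a=84
d=1 and a=2a₀=84 at k=2, so the next step gives (m, d) = (42, 12) again — its k=1 value — and the period has length 2.

[42; 7, 84]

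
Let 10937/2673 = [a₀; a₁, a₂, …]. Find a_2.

1

10937 = 4·2673 + 245   →  a_0 = 4
2673 = 10·245 + 223   →  a_1 = 10
245 = 1·223 + 22   →  a_2 = 1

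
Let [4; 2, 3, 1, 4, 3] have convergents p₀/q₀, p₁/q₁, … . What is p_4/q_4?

191/43

Using pₖ = aₖpₖ₋₁ + pₖ₋₂, qₖ = aₖqₖ₋₁ + qₖ₋₂ (with p₋₁=1, p₋₂=0, q₋₁=0, q₋₂=1):
  k=0: a=4, p=4, q=1
  k=1: a=2, p=9, q=2
  k=2: a=3, p=31, q=7
  k=3: a=1, p=40, q=9
  k=4: a=4, p=191, q=43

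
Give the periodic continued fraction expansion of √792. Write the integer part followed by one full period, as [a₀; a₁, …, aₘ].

[28; 7, 56]

a₀ = ⌊√792⌋ = 28.
With m₀=0, d₀=1 and mₖ₊₁ = dₖaₖ − mₖ, dₖ₊₁ = (n − mₖ₊₁²)/dₖ, aₖ₊₁ = ⌊(a₀+mₖ₊₁)/dₖ₊₁⌋:
  k=1: m=28, d=8, a=7
  k=2: m=28, d=1, a=56
d=1 and a=2a₀=56 at k=2, so the next step gives (m, d) = (28, 8) again — its k=1 value — and the period has length 2.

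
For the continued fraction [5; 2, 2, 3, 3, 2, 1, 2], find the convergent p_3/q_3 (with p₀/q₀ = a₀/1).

92/17

Using pₖ = aₖpₖ₋₁ + pₖ₋₂, qₖ = aₖqₖ₋₁ + qₖ₋₂ (with p₋₁=1, p₋₂=0, q₋₁=0, q₋₂=1):
  k=0: a=5, p=5, q=1
  k=1: a=2, p=11, q=2
  k=2: a=2, p=27, q=5
  k=3: a=3, p=92, q=17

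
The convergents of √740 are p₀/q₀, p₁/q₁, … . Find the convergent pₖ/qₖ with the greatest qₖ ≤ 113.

1877/69

√740 = [27; 4, 1, 12, 1, 4, 54, …] (period length 6).
Convergents:
  p_0/q_0 = 27/1
  p_1/q_1 = 109/4
  p_2/q_2 = 136/5
  p_3/q_3 = 1741/64
  p_4/q_4 = 1877/69
  p_5/q_5 = 9249/340
q_4 = 69 ≤ 113 < 340 = q_5, so the answer is 1877/69.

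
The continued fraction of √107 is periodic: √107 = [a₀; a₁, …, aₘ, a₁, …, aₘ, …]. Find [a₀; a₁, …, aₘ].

a₀ = ⌊√107⌋ = 10.
With m₀=0, d₀=1 and mₖ₊₁ = dₖaₖ − mₖ, dₖ₊₁ = (n − mₖ₊₁²)/dₖ, aₖ₊₁ = ⌊(a₀+mₖ₊₁)/dₖ₊₁⌋:
  k=1: m=10, d=7, a=2
  k=2: m=4, d=13, a=1
  k=3: m=9, d=2, a=9
  k=4: m=9, d=13, a=1
  k=5: m=4, d=7, a=2
  k=6: m=10, d=1, a=20
d=1 and a=2a₀=20 at k=6, so the next step gives (m, d) = (10, 7) again — its k=1 value — and the period has length 6.

[10; 2, 1, 9, 1, 2, 20]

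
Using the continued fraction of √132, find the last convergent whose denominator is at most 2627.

√132 = [11; 2, 22, …] (period length 2).
Convergents:
  p_0/q_0 = 11/1
  p_1/q_1 = 23/2
  p_2/q_2 = 517/45
  p_3/q_3 = 1057/92
  p_4/q_4 = 23771/2069
  p_5/q_5 = 48599/4230
q_4 = 2069 ≤ 2627 < 4230 = q_5, so the answer is 23771/2069.

23771/2069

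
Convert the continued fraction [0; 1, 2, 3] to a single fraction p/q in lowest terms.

7/10

Using pₖ = aₖpₖ₋₁ + pₖ₋₂ and qₖ = aₖqₖ₋₁ + qₖ₋₂:
  k=0: a=0, p=0, q=1
  k=1: a=1, p=1, q=1
  k=2: a=2, p=2, q=3
  k=3: a=3, p=7, q=10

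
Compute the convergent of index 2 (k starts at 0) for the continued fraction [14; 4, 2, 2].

128/9

Using pₖ = aₖpₖ₋₁ + pₖ₋₂, qₖ = aₖqₖ₋₁ + qₖ₋₂ (with p₋₁=1, p₋₂=0, q₋₁=0, q₋₂=1):
  k=0: a=14, p=14, q=1
  k=1: a=4, p=57, q=4
  k=2: a=2, p=128, q=9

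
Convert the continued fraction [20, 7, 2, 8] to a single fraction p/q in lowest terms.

Fold from the inside: start with 8/1.
  2 + 1/8 = 17/8
  7 + 8/17 = 127/17
  20 + 17/127 = 2557/127

2557/127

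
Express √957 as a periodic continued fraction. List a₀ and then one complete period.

a₀ = ⌊√957⌋ = 30.
With m₀=0, d₀=1 and mₖ₊₁ = dₖaₖ − mₖ, dₖ₊₁ = (n − mₖ₊₁²)/dₖ, aₖ₊₁ = ⌊(a₀+mₖ₊₁)/dₖ₊₁⌋:
  k=1: m=30, d=57, a=1
  k=2: m=27, d=4, a=14
  k=3: m=29, d=29, a=2
  k=4: m=29, d=4, a=14
  k=5: m=27, d=57, a=1
  k=6: m=30, d=1, a=60
d=1 and a=2a₀=60 at k=6, so the next step gives (m, d) = (30, 57) again — its k=1 value — and the period has length 6.

[30; 1, 14, 2, 14, 1, 60]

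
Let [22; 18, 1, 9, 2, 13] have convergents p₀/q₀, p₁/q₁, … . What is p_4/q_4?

Using pₖ = aₖpₖ₋₁ + pₖ₋₂, qₖ = aₖqₖ₋₁ + qₖ₋₂ (with p₋₁=1, p₋₂=0, q₋₁=0, q₋₂=1):
  k=0: a=22, p=22, q=1
  k=1: a=18, p=397, q=18
  k=2: a=1, p=419, q=19
  k=3: a=9, p=4168, q=189
  k=4: a=2, p=8755, q=397

8755/397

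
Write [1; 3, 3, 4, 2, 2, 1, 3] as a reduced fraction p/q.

1599/1228

Fold from the inside: start with 3/1.
  1 + 1/3 = 4/3
  2 + 3/4 = 11/4
  2 + 4/11 = 26/11
  4 + 11/26 = 115/26
  3 + 26/115 = 371/115
  3 + 115/371 = 1228/371
  1 + 371/1228 = 1599/1228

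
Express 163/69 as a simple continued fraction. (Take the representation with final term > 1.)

163 = 2*69 + 25
69 = 2*25 + 19
25 = 1*19 + 6
19 = 3*6 + 1
6 = 6*1 + 0  (stop)
So 163/69 = [2; 2, 1, 3, 6].

[2; 2, 1, 3, 6]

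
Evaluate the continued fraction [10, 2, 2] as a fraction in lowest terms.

Using pₖ = aₖpₖ₋₁ + pₖ₋₂ and qₖ = aₖqₖ₋₁ + qₖ₋₂:
  k=0: a=10, p=10, q=1
  k=1: a=2, p=21, q=2
  k=2: a=2, p=52, q=5

52/5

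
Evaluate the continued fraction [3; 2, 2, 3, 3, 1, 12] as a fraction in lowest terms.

3179/932

Fold from the inside: start with 12/1.
  1 + 1/12 = 13/12
  3 + 12/13 = 51/13
  3 + 13/51 = 166/51
  2 + 51/166 = 383/166
  2 + 166/383 = 932/383
  3 + 383/932 = 3179/932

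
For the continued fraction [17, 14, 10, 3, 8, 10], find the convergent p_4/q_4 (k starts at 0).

Using pₖ = aₖpₖ₋₁ + pₖ₋₂, qₖ = aₖqₖ₋₁ + qₖ₋₂ (with p₋₁=1, p₋₂=0, q₋₁=0, q₋₂=1):
  k=0: a=17, p=17, q=1
  k=1: a=14, p=239, q=14
  k=2: a=10, p=2407, q=141
  k=3: a=3, p=7460, q=437
  k=4: a=8, p=62087, q=3637

62087/3637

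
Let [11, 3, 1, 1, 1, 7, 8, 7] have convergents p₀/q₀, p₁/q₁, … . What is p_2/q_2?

45/4

Using pₖ = aₖpₖ₋₁ + pₖ₋₂, qₖ = aₖqₖ₋₁ + qₖ₋₂ (with p₋₁=1, p₋₂=0, q₋₁=0, q₋₂=1):
  k=0: a=11, p=11, q=1
  k=1: a=3, p=34, q=3
  k=2: a=1, p=45, q=4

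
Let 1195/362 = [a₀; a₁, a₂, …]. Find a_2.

3

1195 = 3·362 + 109   →  a_0 = 3
362 = 3·109 + 35   →  a_1 = 3
109 = 3·35 + 4   →  a_2 = 3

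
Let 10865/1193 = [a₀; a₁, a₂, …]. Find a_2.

10865 = 9·1193 + 128   →  a_0 = 9
1193 = 9·128 + 41   →  a_1 = 9
128 = 3·41 + 5   →  a_2 = 3

3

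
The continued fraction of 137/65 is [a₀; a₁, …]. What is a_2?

137 = 2·65 + 7   →  a_0 = 2
65 = 9·7 + 2   →  a_1 = 9
7 = 3·2 + 1   →  a_2 = 3

3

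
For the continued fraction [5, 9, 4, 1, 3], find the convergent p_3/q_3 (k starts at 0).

235/46

Using pₖ = aₖpₖ₋₁ + pₖ₋₂, qₖ = aₖqₖ₋₁ + qₖ₋₂ (with p₋₁=1, p₋₂=0, q₋₁=0, q₋₂=1):
  k=0: a=5, p=5, q=1
  k=1: a=9, p=46, q=9
  k=2: a=4, p=189, q=37
  k=3: a=1, p=235, q=46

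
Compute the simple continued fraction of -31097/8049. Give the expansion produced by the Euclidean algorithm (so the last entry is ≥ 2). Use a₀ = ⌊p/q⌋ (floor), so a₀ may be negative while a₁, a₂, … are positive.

-31097 = -4*8049 + 1099
8049 = 7*1099 + 356
1099 = 3*356 + 31
356 = 11*31 + 15
31 = 2*15 + 1
15 = 15*1 + 0  (stop)
So -31097/8049 = [-4; 7, 3, 11, 2, 15].

[-4; 7, 3, 11, 2, 15]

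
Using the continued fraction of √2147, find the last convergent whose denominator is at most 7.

√2147 = [46; 2, 1, 45, 1, 2, 92, …] (period length 6).
Convergents:
  p_0/q_0 = 46/1
  p_1/q_1 = 93/2
  p_2/q_2 = 139/3
  p_3/q_3 = 6348/137
q_2 = 3 ≤ 7 < 137 = q_3, so the answer is 139/3.

139/3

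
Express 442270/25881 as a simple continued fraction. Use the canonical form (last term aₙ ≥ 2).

442270 = 17*25881 + 2293
25881 = 11*2293 + 658
2293 = 3*658 + 319
658 = 2*319 + 20
319 = 15*20 + 19
20 = 1*19 + 1
19 = 19*1 + 0  (stop)
So 442270/25881 = [17; 11, 3, 2, 15, 1, 19].

[17; 11, 3, 2, 15, 1, 19]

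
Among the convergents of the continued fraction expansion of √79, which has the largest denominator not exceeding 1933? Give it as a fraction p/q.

12799/1440

√79 = [8; 1, 7, 1, 16, …] (period length 4).
Convergents:
  p_0/q_0 = 8/1
  p_1/q_1 = 9/1
  p_2/q_2 = 71/8
  p_3/q_3 = 80/9
  p_4/q_4 = 1351/152
  p_5/q_5 = 1431/161
  p_6/q_6 = 11368/1279
  p_7/q_7 = 12799/1440
  p_8/q_8 = 216152/24319
q_7 = 1440 ≤ 1933 < 24319 = q_8, so the answer is 12799/1440.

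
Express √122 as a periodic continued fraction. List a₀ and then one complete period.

[11; 22]

a₀ = ⌊√122⌋ = 11.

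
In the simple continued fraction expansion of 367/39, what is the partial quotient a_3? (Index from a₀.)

367 = 9·39 + 16   →  a_0 = 9
39 = 2·16 + 7   →  a_1 = 2
16 = 2·7 + 2   →  a_2 = 2
7 = 3·2 + 1   →  a_3 = 3

3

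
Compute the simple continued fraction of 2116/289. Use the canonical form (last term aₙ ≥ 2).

2116 = 7*289 + 93
289 = 3*93 + 10
93 = 9*10 + 3
10 = 3*3 + 1
3 = 3*1 + 0  (stop)
So 2116/289 = [7; 3, 9, 3, 3].

[7; 3, 9, 3, 3]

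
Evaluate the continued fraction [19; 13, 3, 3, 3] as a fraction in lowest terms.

Using pₖ = aₖpₖ₋₁ + pₖ₋₂ and qₖ = aₖqₖ₋₁ + qₖ₋₂:
  k=0: a=19, p=19, q=1
  k=1: a=13, p=248, q=13
  k=2: a=3, p=763, q=40
  k=3: a=3, p=2537, q=133
  k=4: a=3, p=8374, q=439

8374/439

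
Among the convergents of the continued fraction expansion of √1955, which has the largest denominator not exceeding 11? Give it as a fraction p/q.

398/9

√1955 = [44; 4, 1, 1, 1, 4, 88, …] (period length 6).
Convergents:
  p_0/q_0 = 44/1
  p_1/q_1 = 177/4
  p_2/q_2 = 221/5
  p_3/q_3 = 398/9
  p_4/q_4 = 619/14
q_3 = 9 ≤ 11 < 14 = q_4, so the answer is 398/9.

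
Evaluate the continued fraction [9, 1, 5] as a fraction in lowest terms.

Fold from the inside: start with 5/1.
  1 + 1/5 = 6/5
  9 + 5/6 = 59/6

59/6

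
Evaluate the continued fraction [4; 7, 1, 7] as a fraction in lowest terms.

260/63

Fold from the inside: start with 7/1.
  1 + 1/7 = 8/7
  7 + 7/8 = 63/8
  4 + 8/63 = 260/63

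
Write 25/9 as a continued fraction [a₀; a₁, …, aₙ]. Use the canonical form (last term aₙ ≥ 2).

25 = 2·9 + 7
9 = 1·7 + 2
7 = 3·2 + 1
2 = 2·1 + 0  (stop)
So 25/9 = [2; 1, 3, 2].

[2; 1, 3, 2]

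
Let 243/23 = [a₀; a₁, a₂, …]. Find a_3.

3

243 = 10·23 + 13   →  a_0 = 10
23 = 1·13 + 10   →  a_1 = 1
13 = 1·10 + 3   →  a_2 = 1
10 = 3·3 + 1   →  a_3 = 3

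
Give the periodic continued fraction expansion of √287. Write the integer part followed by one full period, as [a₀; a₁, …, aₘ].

a₀ = ⌊√287⌋ = 16.
With m₀=0, d₀=1 and mₖ₊₁ = dₖaₖ − mₖ, dₖ₊₁ = (n − mₖ₊₁²)/dₖ, aₖ₊₁ = ⌊(a₀+mₖ₊₁)/dₖ₊₁⌋:
  k=1: m=16, d=31, a=1
  k=2: m=15, d=2, a=15
  k=3: m=15, d=31, a=1
  k=4: m=16, d=1, a=32
d=1 and a=2a₀=32 at k=4, so the next step gives (m, d) = (16, 31) again — its k=1 value — and the period has length 4.

[16; 1, 15, 1, 32]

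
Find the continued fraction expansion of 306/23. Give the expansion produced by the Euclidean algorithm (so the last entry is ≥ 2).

306 = 13·23 + 7
23 = 3·7 + 2
7 = 3·2 + 1
2 = 2·1 + 0  (stop)
So 306/23 = [13; 3, 3, 2].

[13; 3, 3, 2]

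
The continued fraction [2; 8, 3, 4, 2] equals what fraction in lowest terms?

Using pₖ = aₖpₖ₋₁ + pₖ₋₂ and qₖ = aₖqₖ₋₁ + qₖ₋₂:
  k=0: a=2, p=2, q=1
  k=1: a=8, p=17, q=8
  k=2: a=3, p=53, q=25
  k=3: a=4, p=229, q=108
  k=4: a=2, p=511, q=241

511/241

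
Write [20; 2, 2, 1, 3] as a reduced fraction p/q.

531/26

Fold from the inside: start with 3/1.
  1 + 1/3 = 4/3
  2 + 3/4 = 11/4
  2 + 4/11 = 26/11
  20 + 11/26 = 531/26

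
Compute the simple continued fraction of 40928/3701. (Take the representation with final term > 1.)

40928 = 11×3701 + 217
3701 = 17×217 + 12
217 = 18×12 + 1
12 = 12×1 + 0  (stop)
So 40928/3701 = [11; 17, 18, 12].

[11; 17, 18, 12]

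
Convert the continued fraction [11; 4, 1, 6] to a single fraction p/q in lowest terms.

Fold from the inside: start with 6/1.
  1 + 1/6 = 7/6
  4 + 6/7 = 34/7
  11 + 7/34 = 381/34

381/34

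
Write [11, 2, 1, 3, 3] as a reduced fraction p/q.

409/36

Fold from the inside: start with 3/1.
  3 + 1/3 = 10/3
  1 + 3/10 = 13/10
  2 + 10/13 = 36/13
  11 + 13/36 = 409/36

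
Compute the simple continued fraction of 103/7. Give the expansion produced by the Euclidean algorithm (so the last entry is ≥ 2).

[14; 1, 2, 2]

103 = 14×7 + 5
7 = 1×5 + 2
5 = 2×2 + 1
2 = 2×1 + 0  (stop)
So 103/7 = [14; 1, 2, 2].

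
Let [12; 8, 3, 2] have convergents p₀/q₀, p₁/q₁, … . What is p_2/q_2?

303/25

Using pₖ = aₖpₖ₋₁ + pₖ₋₂, qₖ = aₖqₖ₋₁ + qₖ₋₂ (with p₋₁=1, p₋₂=0, q₋₁=0, q₋₂=1):
  k=0: a=12, p=12, q=1
  k=1: a=8, p=97, q=8
  k=2: a=3, p=303, q=25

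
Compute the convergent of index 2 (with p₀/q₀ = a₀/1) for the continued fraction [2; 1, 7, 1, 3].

Using pₖ = aₖpₖ₋₁ + pₖ₋₂, qₖ = aₖqₖ₋₁ + qₖ₋₂ (with p₋₁=1, p₋₂=0, q₋₁=0, q₋₂=1):
  k=0: a=2, p=2, q=1
  k=1: a=1, p=3, q=1
  k=2: a=7, p=23, q=8

23/8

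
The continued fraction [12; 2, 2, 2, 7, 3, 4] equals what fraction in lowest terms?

Using pₖ = aₖpₖ₋₁ + pₖ₋₂ and qₖ = aₖqₖ₋₁ + qₖ₋₂:
  k=0: a=12, p=12, q=1
  k=1: a=2, p=25, q=2
  k=2: a=2, p=62, q=5
  k=3: a=2, p=149, q=12
  k=4: a=7, p=1105, q=89
  k=5: a=3, p=3464, q=279
  k=6: a=4, p=14961, q=1205

14961/1205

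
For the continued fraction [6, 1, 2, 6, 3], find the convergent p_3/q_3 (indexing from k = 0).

127/19

Using pₖ = aₖpₖ₋₁ + pₖ₋₂, qₖ = aₖqₖ₋₁ + qₖ₋₂ (with p₋₁=1, p₋₂=0, q₋₁=0, q₋₂=1):
  k=0: a=6, p=6, q=1
  k=1: a=1, p=7, q=1
  k=2: a=2, p=20, q=3
  k=3: a=6, p=127, q=19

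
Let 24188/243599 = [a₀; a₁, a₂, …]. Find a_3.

14

24188 = 0·243599 + 24188   →  a_0 = 0
243599 = 10·24188 + 1719   →  a_1 = 10
24188 = 14·1719 + 122   →  a_2 = 14
1719 = 14·122 + 11   →  a_3 = 14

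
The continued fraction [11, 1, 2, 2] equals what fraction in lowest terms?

Fold from the inside: start with 2/1.
  2 + 1/2 = 5/2
  1 + 2/5 = 7/5
  11 + 5/7 = 82/7

82/7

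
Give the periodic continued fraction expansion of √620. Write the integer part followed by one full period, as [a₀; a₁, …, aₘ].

a₀ = ⌊√620⌋ = 24.
With m₀=0, d₀=1 and mₖ₊₁ = dₖaₖ − mₖ, dₖ₊₁ = (n − mₖ₊₁²)/dₖ, aₖ₊₁ = ⌊(a₀+mₖ₊₁)/dₖ₊₁⌋:
  k=1: m=24, d=44, a=1
  k=2: m=20, d=5, a=8
  k=3: m=20, d=44, a=1
  k=4: m=24, d=1, a=48
d=1 and a=2a₀=48 at k=4, so the next step gives (m, d) = (24, 44) again — its k=1 value — and the period has length 4.

[24; 1, 8, 1, 48]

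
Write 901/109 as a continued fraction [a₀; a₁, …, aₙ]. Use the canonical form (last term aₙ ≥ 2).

[8; 3, 1, 3, 7]

901 = 8·109 + 29
109 = 3·29 + 22
29 = 1·22 + 7
22 = 3·7 + 1
7 = 7·1 + 0  (stop)
So 901/109 = [8; 3, 1, 3, 7].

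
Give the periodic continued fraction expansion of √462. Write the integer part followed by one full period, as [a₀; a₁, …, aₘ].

[21; 2, 42]

a₀ = ⌊√462⌋ = 21.
With m₀=0, d₀=1 and mₖ₊₁ = dₖaₖ − mₖ, dₖ₊₁ = (n − mₖ₊₁²)/dₖ, aₖ₊₁ = ⌊(a₀+mₖ₊₁)/dₖ₊₁⌋:
  k=1: m=21, d=21, a=2
  k=2: m=21, d=1, a=42
d=1 and a=2a₀=42 at k=2, so the next step gives (m, d) = (21, 21) again — its k=1 value — and the period has length 2.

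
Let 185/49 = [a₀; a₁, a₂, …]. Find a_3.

185 = 3·49 + 38   →  a_0 = 3
49 = 1·38 + 11   →  a_1 = 1
38 = 3·11 + 5   →  a_2 = 3
11 = 2·5 + 1   →  a_3 = 2

2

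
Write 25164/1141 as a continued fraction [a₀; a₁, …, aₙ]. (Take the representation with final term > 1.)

25164 = 22×1141 + 62
1141 = 18×62 + 25
62 = 2×25 + 12
25 = 2×12 + 1
12 = 12×1 + 0  (stop)
So 25164/1141 = [22; 18, 2, 2, 12].

[22; 18, 2, 2, 12]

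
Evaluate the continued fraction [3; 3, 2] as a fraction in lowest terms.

23/7

Fold from the inside: start with 2/1.
  3 + 1/2 = 7/2
  3 + 2/7 = 23/7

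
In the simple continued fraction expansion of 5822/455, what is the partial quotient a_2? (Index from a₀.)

5822 = 12·455 + 362   →  a_0 = 12
455 = 1·362 + 93   →  a_1 = 1
362 = 3·93 + 83   →  a_2 = 3

3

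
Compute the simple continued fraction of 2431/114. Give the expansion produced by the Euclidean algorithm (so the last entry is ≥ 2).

[21; 3, 12, 3]

2431 = 21×114 + 37
114 = 3×37 + 3
37 = 12×3 + 1
3 = 3×1 + 0  (stop)
So 2431/114 = [21; 3, 12, 3].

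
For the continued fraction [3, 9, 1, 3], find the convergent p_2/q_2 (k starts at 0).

Using pₖ = aₖpₖ₋₁ + pₖ₋₂, qₖ = aₖqₖ₋₁ + qₖ₋₂ (with p₋₁=1, p₋₂=0, q₋₁=0, q₋₂=1):
  k=0: a=3, p=3, q=1
  k=1: a=9, p=28, q=9
  k=2: a=1, p=31, q=10

31/10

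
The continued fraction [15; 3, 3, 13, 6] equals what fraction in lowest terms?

Fold from the inside: start with 6/1.
  13 + 1/6 = 79/6
  3 + 6/79 = 243/79
  3 + 79/243 = 808/243
  15 + 243/808 = 12363/808

12363/808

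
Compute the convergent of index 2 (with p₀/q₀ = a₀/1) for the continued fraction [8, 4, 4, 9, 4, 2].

140/17

Using pₖ = aₖpₖ₋₁ + pₖ₋₂, qₖ = aₖqₖ₋₁ + qₖ₋₂ (with p₋₁=1, p₋₂=0, q₋₁=0, q₋₂=1):
  k=0: a=8, p=8, q=1
  k=1: a=4, p=33, q=4
  k=2: a=4, p=140, q=17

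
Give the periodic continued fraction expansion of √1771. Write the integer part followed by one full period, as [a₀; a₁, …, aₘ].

a₀ = ⌊√1771⌋ = 42.
With m₀=0, d₀=1 and mₖ₊₁ = dₖaₖ − mₖ, dₖ₊₁ = (n − mₖ₊₁²)/dₖ, aₖ₊₁ = ⌊(a₀+mₖ₊₁)/dₖ₊₁⌋:
  k=1: m=42, d=7, a=12
  k=2: m=42, d=1, a=84
d=1 and a=2a₀=84 at k=2, so the next step gives (m, d) = (42, 7) again — its k=1 value — and the period has length 2.

[42; 12, 84]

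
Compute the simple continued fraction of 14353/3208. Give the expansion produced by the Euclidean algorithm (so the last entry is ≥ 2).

14353 = 4·3208 + 1521
3208 = 2·1521 + 166
1521 = 9·166 + 27
166 = 6·27 + 4
27 = 6·4 + 3
4 = 1·3 + 1
3 = 3·1 + 0  (stop)
So 14353/3208 = [4; 2, 9, 6, 6, 1, 3].

[4; 2, 9, 6, 6, 1, 3]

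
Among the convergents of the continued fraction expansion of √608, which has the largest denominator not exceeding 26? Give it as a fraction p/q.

√608 = [24; 1, 1, 1, 11, 1, 1, 1, 48, …] (period length 8).
Convergents:
  p_0/q_0 = 24/1
  p_1/q_1 = 25/1
  p_2/q_2 = 49/2
  p_3/q_3 = 74/3
  p_4/q_4 = 863/35
q_3 = 3 ≤ 26 < 35 = q_4, so the answer is 74/3.

74/3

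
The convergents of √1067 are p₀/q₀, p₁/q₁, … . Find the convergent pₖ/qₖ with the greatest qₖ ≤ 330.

√1067 = [32; 1, 1, 1, 64, …] (period length 4).
Convergents:
  p_0/q_0 = 32/1
  p_1/q_1 = 33/1
  p_2/q_2 = 65/2
  p_3/q_3 = 98/3
  p_4/q_4 = 6337/194
  p_5/q_5 = 6435/197
  p_6/q_6 = 12772/391
q_5 = 197 ≤ 330 < 391 = q_6, so the answer is 6435/197.

6435/197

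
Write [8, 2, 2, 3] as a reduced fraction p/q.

143/17

Fold from the inside: start with 3/1.
  2 + 1/3 = 7/3
  2 + 3/7 = 17/7
  8 + 7/17 = 143/17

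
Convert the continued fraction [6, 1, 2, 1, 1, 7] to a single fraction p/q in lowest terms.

356/53

Fold from the inside: start with 7/1.
  1 + 1/7 = 8/7
  1 + 7/8 = 15/8
  2 + 8/15 = 38/15
  1 + 15/38 = 53/38
  6 + 38/53 = 356/53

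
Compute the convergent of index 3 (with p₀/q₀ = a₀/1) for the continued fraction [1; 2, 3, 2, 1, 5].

23/16

Using pₖ = aₖpₖ₋₁ + pₖ₋₂, qₖ = aₖqₖ₋₁ + qₖ₋₂ (with p₋₁=1, p₋₂=0, q₋₁=0, q₋₂=1):
  k=0: a=1, p=1, q=1
  k=1: a=2, p=3, q=2
  k=2: a=3, p=10, q=7
  k=3: a=2, p=23, q=16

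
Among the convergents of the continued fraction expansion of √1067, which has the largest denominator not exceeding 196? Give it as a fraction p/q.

6337/194

√1067 = [32; 1, 1, 1, 64, …] (period length 4).
Convergents:
  p_0/q_0 = 32/1
  p_1/q_1 = 33/1
  p_2/q_2 = 65/2
  p_3/q_3 = 98/3
  p_4/q_4 = 6337/194
  p_5/q_5 = 6435/197
q_4 = 194 ≤ 196 < 197 = q_5, so the answer is 6337/194.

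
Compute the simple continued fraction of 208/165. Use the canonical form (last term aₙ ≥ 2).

[1; 3, 1, 5, 7]

208 = 1·165 + 43
165 = 3·43 + 36
43 = 1·36 + 7
36 = 5·7 + 1
7 = 7·1 + 0  (stop)
So 208/165 = [1; 3, 1, 5, 7].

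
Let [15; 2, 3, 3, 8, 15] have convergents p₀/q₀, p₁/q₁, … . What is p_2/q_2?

Using pₖ = aₖpₖ₋₁ + pₖ₋₂, qₖ = aₖqₖ₋₁ + qₖ₋₂ (with p₋₁=1, p₋₂=0, q₋₁=0, q₋₂=1):
  k=0: a=15, p=15, q=1
  k=1: a=2, p=31, q=2
  k=2: a=3, p=108, q=7

108/7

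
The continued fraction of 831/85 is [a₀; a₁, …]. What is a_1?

831 = 9·85 + 66   →  a_0 = 9
85 = 1·66 + 19   →  a_1 = 1

1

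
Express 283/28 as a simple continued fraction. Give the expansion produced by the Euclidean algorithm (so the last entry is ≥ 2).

283 = 10·28 + 3
28 = 9·3 + 1
3 = 3·1 + 0  (stop)
So 283/28 = [10; 9, 3].

[10; 9, 3]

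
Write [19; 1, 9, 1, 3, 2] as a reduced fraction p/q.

1931/97

Using pₖ = aₖpₖ₋₁ + pₖ₋₂ and qₖ = aₖqₖ₋₁ + qₖ₋₂:
  k=0: a=19, p=19, q=1
  k=1: a=1, p=20, q=1
  k=2: a=9, p=199, q=10
  k=3: a=1, p=219, q=11
  k=4: a=3, p=856, q=43
  k=5: a=2, p=1931, q=97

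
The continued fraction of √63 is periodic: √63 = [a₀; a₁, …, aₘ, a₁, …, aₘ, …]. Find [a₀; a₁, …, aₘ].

a₀ = ⌊√63⌋ = 7.
With m₀=0, d₀=1 and mₖ₊₁ = dₖaₖ − mₖ, dₖ₊₁ = (n − mₖ₊₁²)/dₖ, aₖ₊₁ = ⌊(a₀+mₖ₊₁)/dₖ₊₁⌋:
  k=1: m=7, d=14, a=1
  k=2: m=7, d=1, a=14
d=1 and a=2a₀=14 at k=2, so the next step gives (m, d) = (7, 14) again — its k=1 value — and the period has length 2.

[7; 1, 14]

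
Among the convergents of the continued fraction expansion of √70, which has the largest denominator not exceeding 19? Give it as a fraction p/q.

92/11

√70 = [8; 2, 1, 2, 1, 2, 16, …] (period length 6).
Convergents:
  p_0/q_0 = 8/1
  p_1/q_1 = 17/2
  p_2/q_2 = 25/3
  p_3/q_3 = 67/8
  p_4/q_4 = 92/11
  p_5/q_5 = 251/30
q_4 = 11 ≤ 19 < 30 = q_5, so the answer is 92/11.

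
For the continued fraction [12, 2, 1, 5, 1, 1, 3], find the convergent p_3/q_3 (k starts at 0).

210/17

Using pₖ = aₖpₖ₋₁ + pₖ₋₂, qₖ = aₖqₖ₋₁ + qₖ₋₂ (with p₋₁=1, p₋₂=0, q₋₁=0, q₋₂=1):
  k=0: a=12, p=12, q=1
  k=1: a=2, p=25, q=2
  k=2: a=1, p=37, q=3
  k=3: a=5, p=210, q=17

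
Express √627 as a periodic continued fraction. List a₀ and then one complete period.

[25; 25, 50]

a₀ = ⌊√627⌋ = 25.
With m₀=0, d₀=1 and mₖ₊₁ = dₖaₖ − mₖ, dₖ₊₁ = (n − mₖ₊₁²)/dₖ, aₖ₊₁ = ⌊(a₀+mₖ₊₁)/dₖ₊₁⌋:
  k=1: m=25, d=2, a=25
  k=2: m=25, d=1, a=50
d=1 and a=2a₀=50 at k=2, so the next step gives (m, d) = (25, 2) again — its k=1 value — and the period has length 2.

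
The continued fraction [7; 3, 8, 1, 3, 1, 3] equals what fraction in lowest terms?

Fold from the inside: start with 3/1.
  1 + 1/3 = 4/3
  3 + 3/4 = 15/4
  1 + 4/15 = 19/15
  8 + 15/19 = 167/19
  3 + 19/167 = 520/167
  7 + 167/520 = 3807/520

3807/520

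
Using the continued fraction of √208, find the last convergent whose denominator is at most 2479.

√208 = [14; 2, 2, 1, 2, 2, 28, …] (period length 6).
Convergents:
  p_0/q_0 = 14/1
  p_1/q_1 = 29/2
  p_2/q_2 = 72/5
  p_3/q_3 = 101/7
  p_4/q_4 = 274/19
  p_5/q_5 = 649/45
  p_6/q_6 = 18446/1279
  p_7/q_7 = 37541/2603
q_6 = 1279 ≤ 2479 < 2603 = q_7, so the answer is 18446/1279.

18446/1279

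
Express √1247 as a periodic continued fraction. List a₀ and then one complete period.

a₀ = ⌊√1247⌋ = 35.

[35; 3, 5, 9, 1, 9, 5, 3, 70]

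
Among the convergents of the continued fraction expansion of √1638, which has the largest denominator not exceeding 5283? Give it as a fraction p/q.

117248/2897

√1638 = [40; 2, 8, 2, 80, …] (period length 4).
Convergents:
  p_0/q_0 = 40/1
  p_1/q_1 = 81/2
  p_2/q_2 = 688/17
  p_3/q_3 = 1457/36
  p_4/q_4 = 117248/2897
  p_5/q_5 = 235953/5830
q_4 = 2897 ≤ 5283 < 5830 = q_5, so the answer is 117248/2897.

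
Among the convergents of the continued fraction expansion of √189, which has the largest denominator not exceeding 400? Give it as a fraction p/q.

4523/329

√189 = [13; 1, 2, 1, 26, …] (period length 4).
Convergents:
  p_0/q_0 = 13/1
  p_1/q_1 = 14/1
  p_2/q_2 = 41/3
  p_3/q_3 = 55/4
  p_4/q_4 = 1471/107
  p_5/q_5 = 1526/111
  p_6/q_6 = 4523/329
  p_7/q_7 = 6049/440
q_6 = 329 ≤ 400 < 440 = q_7, so the answer is 4523/329.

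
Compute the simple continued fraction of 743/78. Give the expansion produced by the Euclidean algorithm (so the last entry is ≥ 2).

[9; 1, 1, 9, 4]

743 = 9*78 + 41
78 = 1*41 + 37
41 = 1*37 + 4
37 = 9*4 + 1
4 = 4*1 + 0  (stop)
So 743/78 = [9; 1, 1, 9, 4].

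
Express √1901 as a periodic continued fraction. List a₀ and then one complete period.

a₀ = ⌊√1901⌋ = 43.

[43; 1, 1, 1, 1, 86]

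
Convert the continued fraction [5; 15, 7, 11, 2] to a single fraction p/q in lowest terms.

12503/2468

Fold from the inside: start with 2/1.
  11 + 1/2 = 23/2
  7 + 2/23 = 163/23
  15 + 23/163 = 2468/163
  5 + 163/2468 = 12503/2468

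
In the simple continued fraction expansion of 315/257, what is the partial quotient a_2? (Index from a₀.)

315 = 1·257 + 58   →  a_0 = 1
257 = 4·58 + 25   →  a_1 = 4
58 = 2·25 + 8   →  a_2 = 2

2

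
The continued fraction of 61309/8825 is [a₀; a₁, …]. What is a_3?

61309 = 6·8825 + 8359   →  a_0 = 6
8825 = 1·8359 + 466   →  a_1 = 1
8359 = 17·466 + 437   →  a_2 = 17
466 = 1·437 + 29   →  a_3 = 1

1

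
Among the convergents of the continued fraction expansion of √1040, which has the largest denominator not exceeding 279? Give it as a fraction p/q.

√1040 = [32; 4, 64, …] (period length 2).
Convergents:
  p_0/q_0 = 32/1
  p_1/q_1 = 129/4
  p_2/q_2 = 8288/257
  p_3/q_3 = 33281/1032
q_2 = 257 ≤ 279 < 1032 = q_3, so the answer is 8288/257.

8288/257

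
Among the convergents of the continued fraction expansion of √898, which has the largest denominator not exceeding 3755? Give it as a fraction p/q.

53910/1799

√898 = [29; 1, 28, 1, 58, …] (period length 4).
Convergents:
  p_0/q_0 = 29/1
  p_1/q_1 = 30/1
  p_2/q_2 = 869/29
  p_3/q_3 = 899/30
  p_4/q_4 = 53011/1769
  p_5/q_5 = 53910/1799
  p_6/q_6 = 1562491/52141
q_5 = 1799 ≤ 3755 < 52141 = q_6, so the answer is 53910/1799.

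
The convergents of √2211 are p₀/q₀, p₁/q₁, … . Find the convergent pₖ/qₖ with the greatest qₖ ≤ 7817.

207787/4419

√2211 = [47; 47, 94, …] (period length 2).
Convergents:
  p_0/q_0 = 47/1
  p_1/q_1 = 2210/47
  p_2/q_2 = 207787/4419
  p_3/q_3 = 9768199/207740
q_2 = 4419 ≤ 7817 < 207740 = q_3, so the answer is 207787/4419.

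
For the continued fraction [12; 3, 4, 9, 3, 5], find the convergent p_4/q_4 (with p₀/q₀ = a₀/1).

Using pₖ = aₖpₖ₋₁ + pₖ₋₂, qₖ = aₖqₖ₋₁ + qₖ₋₂ (with p₋₁=1, p₋₂=0, q₋₁=0, q₋₂=1):
  k=0: a=12, p=12, q=1
  k=1: a=3, p=37, q=3
  k=2: a=4, p=160, q=13
  k=3: a=9, p=1477, q=120
  k=4: a=3, p=4591, q=373

4591/373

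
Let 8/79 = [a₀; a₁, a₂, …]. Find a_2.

8 = 0·79 + 8   →  a_0 = 0
79 = 9·8 + 7   →  a_1 = 9
8 = 1·7 + 1   →  a_2 = 1

1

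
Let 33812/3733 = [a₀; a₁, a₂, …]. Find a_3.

33812 = 9·3733 + 215   →  a_0 = 9
3733 = 17·215 + 78   →  a_1 = 17
215 = 2·78 + 59   →  a_2 = 2
78 = 1·59 + 19   →  a_3 = 1

1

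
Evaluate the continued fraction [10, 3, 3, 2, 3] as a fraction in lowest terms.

Using pₖ = aₖpₖ₋₁ + pₖ₋₂ and qₖ = aₖqₖ₋₁ + qₖ₋₂:
  k=0: a=10, p=10, q=1
  k=1: a=3, p=31, q=3
  k=2: a=3, p=103, q=10
  k=3: a=2, p=237, q=23
  k=4: a=3, p=814, q=79

814/79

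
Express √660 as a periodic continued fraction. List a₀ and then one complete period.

a₀ = ⌊√660⌋ = 25.
With m₀=0, d₀=1 and mₖ₊₁ = dₖaₖ − mₖ, dₖ₊₁ = (n − mₖ₊₁²)/dₖ, aₖ₊₁ = ⌊(a₀+mₖ₊₁)/dₖ₊₁⌋:
  k=1: m=25, d=35, a=1
  k=2: m=10, d=16, a=2
  k=3: m=22, d=11, a=4
  k=4: m=22, d=16, a=2
  k=5: m=10, d=35, a=1
  k=6: m=25, d=1, a=50
d=1 and a=2a₀=50 at k=6, so the next step gives (m, d) = (25, 35) again — its k=1 value — and the period has length 6.

[25; 1, 2, 4, 2, 1, 50]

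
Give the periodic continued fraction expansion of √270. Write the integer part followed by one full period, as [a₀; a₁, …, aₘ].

[16; 2, 3, 6, 3, 2, 32]

a₀ = ⌊√270⌋ = 16.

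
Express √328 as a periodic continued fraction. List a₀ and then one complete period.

[18; 9, 36]

a₀ = ⌊√328⌋ = 18.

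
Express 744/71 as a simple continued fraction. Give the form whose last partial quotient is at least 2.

744 = 10*71 + 34
71 = 2*34 + 3
34 = 11*3 + 1
3 = 3*1 + 0  (stop)
So 744/71 = [10; 2, 11, 3].

[10; 2, 11, 3]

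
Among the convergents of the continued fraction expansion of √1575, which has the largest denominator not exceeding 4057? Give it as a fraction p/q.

√1575 = [39; 1, 2, 5, 2, 1, 78, …] (period length 6).
Convergents:
  p_0/q_0 = 39/1
  p_1/q_1 = 40/1
  p_2/q_2 = 119/3
  p_3/q_3 = 635/16
  p_4/q_4 = 1389/35
  p_5/q_5 = 2024/51
  p_6/q_6 = 159261/4013
  p_7/q_7 = 161285/4064
q_6 = 4013 ≤ 4057 < 4064 = q_7, so the answer is 159261/4013.

159261/4013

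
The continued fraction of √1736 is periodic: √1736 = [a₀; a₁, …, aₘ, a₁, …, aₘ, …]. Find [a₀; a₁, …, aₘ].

a₀ = ⌊√1736⌋ = 41.
With m₀=0, d₀=1 and mₖ₊₁ = dₖaₖ − mₖ, dₖ₊₁ = (n − mₖ₊₁²)/dₖ, aₖ₊₁ = ⌊(a₀+mₖ₊₁)/dₖ₊₁⌋:
  k=1: m=41, d=55, a=1
  k=2: m=14, d=28, a=1
  k=3: m=14, d=55, a=1
  k=4: m=41, d=1, a=82
d=1 and a=2a₀=82 at k=4, so the next step gives (m, d) = (41, 55) again — its k=1 value — and the period has length 4.

[41; 1, 1, 1, 82]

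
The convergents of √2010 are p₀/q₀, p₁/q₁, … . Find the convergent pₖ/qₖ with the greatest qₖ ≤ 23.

√2010 = [44; 1, 4, 1, 88, …] (period length 4).
Convergents:
  p_0/q_0 = 44/1
  p_1/q_1 = 45/1
  p_2/q_2 = 224/5
  p_3/q_3 = 269/6
  p_4/q_4 = 23896/533
q_3 = 6 ≤ 23 < 533 = q_4, so the answer is 269/6.

269/6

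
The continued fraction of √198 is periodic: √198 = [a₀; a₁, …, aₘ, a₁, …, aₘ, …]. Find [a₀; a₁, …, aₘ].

[14; 14, 28]

a₀ = ⌊√198⌋ = 14.
With m₀=0, d₀=1 and mₖ₊₁ = dₖaₖ − mₖ, dₖ₊₁ = (n − mₖ₊₁²)/dₖ, aₖ₊₁ = ⌊(a₀+mₖ₊₁)/dₖ₊₁⌋:
  k=1: m=14, d=2, a=14
  k=2: m=14, d=1, a=28
d=1 and a=2a₀=28 at k=2, so the next step gives (m, d) = (14, 2) again — its k=1 value — and the period has length 2.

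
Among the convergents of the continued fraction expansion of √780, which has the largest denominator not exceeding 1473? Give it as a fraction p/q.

21868/783

√780 = [27; 1, 12, 1, 54, …] (period length 4).
Convergents:
  p_0/q_0 = 27/1
  p_1/q_1 = 28/1
  p_2/q_2 = 363/13
  p_3/q_3 = 391/14
  p_4/q_4 = 21477/769
  p_5/q_5 = 21868/783
  p_6/q_6 = 283893/10165
q_5 = 783 ≤ 1473 < 10165 = q_6, so the answer is 21868/783.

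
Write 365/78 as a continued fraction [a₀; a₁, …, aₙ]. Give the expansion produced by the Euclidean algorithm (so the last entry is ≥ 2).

365 = 4·78 + 53
78 = 1·53 + 25
53 = 2·25 + 3
25 = 8·3 + 1
3 = 3·1 + 0  (stop)
So 365/78 = [4; 1, 2, 8, 3].

[4; 1, 2, 8, 3]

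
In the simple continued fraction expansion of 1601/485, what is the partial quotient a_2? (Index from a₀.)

1601 = 3·485 + 146   →  a_0 = 3
485 = 3·146 + 47   →  a_1 = 3
146 = 3·47 + 5   →  a_2 = 3

3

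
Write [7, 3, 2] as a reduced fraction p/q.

Fold from the inside: start with 2/1.
  3 + 1/2 = 7/2
  7 + 2/7 = 51/7

51/7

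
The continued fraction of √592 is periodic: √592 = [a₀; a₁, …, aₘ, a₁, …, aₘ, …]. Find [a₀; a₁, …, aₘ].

a₀ = ⌊√592⌋ = 24.

[24; 3, 48]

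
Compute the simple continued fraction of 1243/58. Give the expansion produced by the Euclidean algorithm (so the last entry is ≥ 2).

[21; 2, 3, 8]

1243 = 21*58 + 25
58 = 2*25 + 8
25 = 3*8 + 1
8 = 8*1 + 0  (stop)
So 1243/58 = [21; 2, 3, 8].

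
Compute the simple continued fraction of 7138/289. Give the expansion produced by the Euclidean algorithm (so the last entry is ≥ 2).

[24; 1, 2, 3, 9, 3]

7138 = 24·289 + 202
289 = 1·202 + 87
202 = 2·87 + 28
87 = 3·28 + 3
28 = 9·3 + 1
3 = 3·1 + 0  (stop)
So 7138/289 = [24; 1, 2, 3, 9, 3].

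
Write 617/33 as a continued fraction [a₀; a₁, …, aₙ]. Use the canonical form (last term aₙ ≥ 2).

617 = 18×33 + 23
33 = 1×23 + 10
23 = 2×10 + 3
10 = 3×3 + 1
3 = 3×1 + 0  (stop)
So 617/33 = [18; 1, 2, 3, 3].

[18; 1, 2, 3, 3]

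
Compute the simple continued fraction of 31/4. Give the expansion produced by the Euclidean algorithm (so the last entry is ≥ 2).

[7; 1, 3]

31 = 7·4 + 3
4 = 1·3 + 1
3 = 3·1 + 0  (stop)
So 31/4 = [7; 1, 3].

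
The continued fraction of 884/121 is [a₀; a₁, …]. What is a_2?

3

884 = 7·121 + 37   →  a_0 = 7
121 = 3·37 + 10   →  a_1 = 3
37 = 3·10 + 7   →  a_2 = 3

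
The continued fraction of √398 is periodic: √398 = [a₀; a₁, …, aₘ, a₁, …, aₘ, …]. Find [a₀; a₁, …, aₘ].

[19; 1, 18, 1, 38]

a₀ = ⌊√398⌋ = 19.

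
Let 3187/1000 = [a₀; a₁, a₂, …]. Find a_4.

3187 = 3·1000 + 187   →  a_0 = 3
1000 = 5·187 + 65   →  a_1 = 5
187 = 2·65 + 57   →  a_2 = 2
65 = 1·57 + 8   →  a_3 = 1
57 = 7·8 + 1   →  a_4 = 7

7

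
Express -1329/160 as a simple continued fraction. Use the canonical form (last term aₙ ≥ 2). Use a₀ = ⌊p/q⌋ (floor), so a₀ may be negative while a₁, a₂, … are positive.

-1329 = -9*160 + 111
160 = 1*111 + 49
111 = 2*49 + 13
49 = 3*13 + 10
13 = 1*10 + 3
10 = 3*3 + 1
3 = 3*1 + 0  (stop)
So -1329/160 = [-9; 1, 2, 3, 1, 3, 3].

[-9; 1, 2, 3, 1, 3, 3]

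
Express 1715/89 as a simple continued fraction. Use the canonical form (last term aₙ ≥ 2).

1715 = 19*89 + 24
89 = 3*24 + 17
24 = 1*17 + 7
17 = 2*7 + 3
7 = 2*3 + 1
3 = 3*1 + 0  (stop)
So 1715/89 = [19; 3, 1, 2, 2, 3].

[19; 3, 1, 2, 2, 3]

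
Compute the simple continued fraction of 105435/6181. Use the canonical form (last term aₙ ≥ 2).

[17; 17, 3, 1, 3, 3, 7]

105435 = 17×6181 + 358
6181 = 17×358 + 95
358 = 3×95 + 73
95 = 1×73 + 22
73 = 3×22 + 7
22 = 3×7 + 1
7 = 7×1 + 0  (stop)
So 105435/6181 = [17; 17, 3, 1, 3, 3, 7].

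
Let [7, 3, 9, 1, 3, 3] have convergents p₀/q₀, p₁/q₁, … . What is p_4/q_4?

886/121

Using pₖ = aₖpₖ₋₁ + pₖ₋₂, qₖ = aₖqₖ₋₁ + qₖ₋₂ (with p₋₁=1, p₋₂=0, q₋₁=0, q₋₂=1):
  k=0: a=7, p=7, q=1
  k=1: a=3, p=22, q=3
  k=2: a=9, p=205, q=28
  k=3: a=1, p=227, q=31
  k=4: a=3, p=886, q=121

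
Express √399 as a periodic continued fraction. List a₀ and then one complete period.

[19; 1, 38]

a₀ = ⌊√399⌋ = 19.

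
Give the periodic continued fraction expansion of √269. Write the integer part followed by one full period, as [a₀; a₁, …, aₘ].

[16; 2, 2, 32]

a₀ = ⌊√269⌋ = 16.
With m₀=0, d₀=1 and mₖ₊₁ = dₖaₖ − mₖ, dₖ₊₁ = (n − mₖ₊₁²)/dₖ, aₖ₊₁ = ⌊(a₀+mₖ₊₁)/dₖ₊₁⌋:
  k=1: m=16, d=13, a=2
  k=2: m=10, d=13, a=2
  k=3: m=16, d=1, a=32
d=1 and a=2a₀=32 at k=3, so the next step gives (m, d) = (16, 13) again — its k=1 value — and the period has length 3.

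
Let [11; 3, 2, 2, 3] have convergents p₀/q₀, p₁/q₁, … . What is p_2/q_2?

79/7

Using pₖ = aₖpₖ₋₁ + pₖ₋₂, qₖ = aₖqₖ₋₁ + qₖ₋₂ (with p₋₁=1, p₋₂=0, q₋₁=0, q₋₂=1):
  k=0: a=11, p=11, q=1
  k=1: a=3, p=34, q=3
  k=2: a=2, p=79, q=7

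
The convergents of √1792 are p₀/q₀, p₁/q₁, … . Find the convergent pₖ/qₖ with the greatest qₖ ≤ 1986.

32257/762

√1792 = [42; 3, 84, …] (period length 2).
Convergents:
  p_0/q_0 = 42/1
  p_1/q_1 = 127/3
  p_2/q_2 = 10710/253
  p_3/q_3 = 32257/762
  p_4/q_4 = 2720298/64261
q_3 = 762 ≤ 1986 < 64261 = q_4, so the answer is 32257/762.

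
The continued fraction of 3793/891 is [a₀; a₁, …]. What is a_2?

1

3793 = 4·891 + 229   →  a_0 = 4
891 = 3·229 + 204   →  a_1 = 3
229 = 1·204 + 25   →  a_2 = 1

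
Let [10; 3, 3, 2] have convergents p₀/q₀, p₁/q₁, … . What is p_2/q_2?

103/10

Using pₖ = aₖpₖ₋₁ + pₖ₋₂, qₖ = aₖqₖ₋₁ + qₖ₋₂ (with p₋₁=1, p₋₂=0, q₋₁=0, q₋₂=1):
  k=0: a=10, p=10, q=1
  k=1: a=3, p=31, q=3
  k=2: a=3, p=103, q=10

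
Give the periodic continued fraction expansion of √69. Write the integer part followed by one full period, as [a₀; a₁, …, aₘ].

a₀ = ⌊√69⌋ = 8.
With m₀=0, d₀=1 and mₖ₊₁ = dₖaₖ − mₖ, dₖ₊₁ = (n − mₖ₊₁²)/dₖ, aₖ₊₁ = ⌊(a₀+mₖ₊₁)/dₖ₊₁⌋:
  k=1: m=8, d=5, a=3
  k=2: m=7, d=4, a=3
  k=3: m=5, d=11, a=1
  k=4: m=6, d=3, a=4
  k=5: m=6, d=11, a=1
  k=6: m=5, d=4, a=3
  k=7: m=7, d=5, a=3
  k=8: m=8, d=1, a=16
d=1 and a=2a₀=16 at k=8, so the next step gives (m, d) = (8, 5) again — its k=1 value — and the period has length 8.

[8; 3, 3, 1, 4, 1, 3, 3, 16]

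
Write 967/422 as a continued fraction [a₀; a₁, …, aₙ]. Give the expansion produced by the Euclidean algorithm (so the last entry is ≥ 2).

[2; 3, 2, 3, 8, 2]

967 = 2*422 + 123
422 = 3*123 + 53
123 = 2*53 + 17
53 = 3*17 + 2
17 = 8*2 + 1
2 = 2*1 + 0  (stop)
So 967/422 = [2; 3, 2, 3, 8, 2].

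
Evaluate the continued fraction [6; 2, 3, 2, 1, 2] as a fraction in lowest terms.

Using pₖ = aₖpₖ₋₁ + pₖ₋₂ and qₖ = aₖqₖ₋₁ + qₖ₋₂:
  k=0: a=6, p=6, q=1
  k=1: a=2, p=13, q=2
  k=2: a=3, p=45, q=7
  k=3: a=2, p=103, q=16
  k=4: a=1, p=148, q=23
  k=5: a=2, p=399, q=62

399/62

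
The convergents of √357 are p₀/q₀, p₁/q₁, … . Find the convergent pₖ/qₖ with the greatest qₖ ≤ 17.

170/9

√357 = [18; 1, 8, 2, 8, 1, 36, …] (period length 6).
Convergents:
  p_0/q_0 = 18/1
  p_1/q_1 = 19/1
  p_2/q_2 = 170/9
  p_3/q_3 = 359/19
q_2 = 9 ≤ 17 < 19 = q_3, so the answer is 170/9.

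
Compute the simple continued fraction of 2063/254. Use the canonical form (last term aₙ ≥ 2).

2063 = 8·254 + 31
254 = 8·31 + 6
31 = 5·6 + 1
6 = 6·1 + 0  (stop)
So 2063/254 = [8; 8, 5, 6].

[8; 8, 5, 6]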